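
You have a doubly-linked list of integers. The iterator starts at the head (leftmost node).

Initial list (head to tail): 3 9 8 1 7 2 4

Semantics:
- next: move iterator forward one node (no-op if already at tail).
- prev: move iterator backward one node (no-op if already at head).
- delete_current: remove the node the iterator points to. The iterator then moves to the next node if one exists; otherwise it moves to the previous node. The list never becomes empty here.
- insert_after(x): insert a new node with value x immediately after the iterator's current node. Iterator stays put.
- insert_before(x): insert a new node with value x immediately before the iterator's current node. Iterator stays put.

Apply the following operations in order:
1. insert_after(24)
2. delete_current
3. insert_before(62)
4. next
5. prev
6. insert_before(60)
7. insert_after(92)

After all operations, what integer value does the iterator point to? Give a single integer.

Answer: 24

Derivation:
After 1 (insert_after(24)): list=[3, 24, 9, 8, 1, 7, 2, 4] cursor@3
After 2 (delete_current): list=[24, 9, 8, 1, 7, 2, 4] cursor@24
After 3 (insert_before(62)): list=[62, 24, 9, 8, 1, 7, 2, 4] cursor@24
After 4 (next): list=[62, 24, 9, 8, 1, 7, 2, 4] cursor@9
After 5 (prev): list=[62, 24, 9, 8, 1, 7, 2, 4] cursor@24
After 6 (insert_before(60)): list=[62, 60, 24, 9, 8, 1, 7, 2, 4] cursor@24
After 7 (insert_after(92)): list=[62, 60, 24, 92, 9, 8, 1, 7, 2, 4] cursor@24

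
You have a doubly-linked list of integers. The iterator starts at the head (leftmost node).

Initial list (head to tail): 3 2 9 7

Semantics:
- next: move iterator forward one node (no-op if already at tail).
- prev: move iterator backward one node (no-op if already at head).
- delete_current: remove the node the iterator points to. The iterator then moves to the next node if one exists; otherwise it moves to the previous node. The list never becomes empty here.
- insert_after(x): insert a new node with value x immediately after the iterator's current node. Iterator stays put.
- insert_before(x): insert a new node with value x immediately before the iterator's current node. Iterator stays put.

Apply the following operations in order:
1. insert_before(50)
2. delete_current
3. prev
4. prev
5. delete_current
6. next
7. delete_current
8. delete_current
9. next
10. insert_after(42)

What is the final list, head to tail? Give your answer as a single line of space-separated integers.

After 1 (insert_before(50)): list=[50, 3, 2, 9, 7] cursor@3
After 2 (delete_current): list=[50, 2, 9, 7] cursor@2
After 3 (prev): list=[50, 2, 9, 7] cursor@50
After 4 (prev): list=[50, 2, 9, 7] cursor@50
After 5 (delete_current): list=[2, 9, 7] cursor@2
After 6 (next): list=[2, 9, 7] cursor@9
After 7 (delete_current): list=[2, 7] cursor@7
After 8 (delete_current): list=[2] cursor@2
After 9 (next): list=[2] cursor@2
After 10 (insert_after(42)): list=[2, 42] cursor@2

Answer: 2 42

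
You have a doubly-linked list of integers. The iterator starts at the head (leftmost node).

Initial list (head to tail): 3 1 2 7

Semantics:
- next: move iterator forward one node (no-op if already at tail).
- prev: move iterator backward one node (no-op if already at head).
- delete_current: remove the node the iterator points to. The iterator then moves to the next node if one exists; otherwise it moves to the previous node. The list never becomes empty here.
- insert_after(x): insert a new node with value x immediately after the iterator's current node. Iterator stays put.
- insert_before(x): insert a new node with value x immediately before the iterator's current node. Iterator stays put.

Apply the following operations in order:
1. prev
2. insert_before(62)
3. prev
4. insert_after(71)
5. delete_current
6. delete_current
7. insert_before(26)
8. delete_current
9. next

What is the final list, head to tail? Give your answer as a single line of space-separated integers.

After 1 (prev): list=[3, 1, 2, 7] cursor@3
After 2 (insert_before(62)): list=[62, 3, 1, 2, 7] cursor@3
After 3 (prev): list=[62, 3, 1, 2, 7] cursor@62
After 4 (insert_after(71)): list=[62, 71, 3, 1, 2, 7] cursor@62
After 5 (delete_current): list=[71, 3, 1, 2, 7] cursor@71
After 6 (delete_current): list=[3, 1, 2, 7] cursor@3
After 7 (insert_before(26)): list=[26, 3, 1, 2, 7] cursor@3
After 8 (delete_current): list=[26, 1, 2, 7] cursor@1
After 9 (next): list=[26, 1, 2, 7] cursor@2

Answer: 26 1 2 7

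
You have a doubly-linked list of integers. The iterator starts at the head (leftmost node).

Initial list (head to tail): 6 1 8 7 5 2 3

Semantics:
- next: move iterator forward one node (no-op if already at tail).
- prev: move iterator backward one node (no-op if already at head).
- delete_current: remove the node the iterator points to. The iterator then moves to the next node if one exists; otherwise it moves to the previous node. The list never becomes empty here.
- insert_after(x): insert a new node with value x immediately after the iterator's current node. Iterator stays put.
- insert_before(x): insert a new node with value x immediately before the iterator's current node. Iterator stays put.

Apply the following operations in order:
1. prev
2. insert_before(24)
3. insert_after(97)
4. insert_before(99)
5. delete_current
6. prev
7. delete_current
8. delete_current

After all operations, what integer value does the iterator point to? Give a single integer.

Answer: 1

Derivation:
After 1 (prev): list=[6, 1, 8, 7, 5, 2, 3] cursor@6
After 2 (insert_before(24)): list=[24, 6, 1, 8, 7, 5, 2, 3] cursor@6
After 3 (insert_after(97)): list=[24, 6, 97, 1, 8, 7, 5, 2, 3] cursor@6
After 4 (insert_before(99)): list=[24, 99, 6, 97, 1, 8, 7, 5, 2, 3] cursor@6
After 5 (delete_current): list=[24, 99, 97, 1, 8, 7, 5, 2, 3] cursor@97
After 6 (prev): list=[24, 99, 97, 1, 8, 7, 5, 2, 3] cursor@99
After 7 (delete_current): list=[24, 97, 1, 8, 7, 5, 2, 3] cursor@97
After 8 (delete_current): list=[24, 1, 8, 7, 5, 2, 3] cursor@1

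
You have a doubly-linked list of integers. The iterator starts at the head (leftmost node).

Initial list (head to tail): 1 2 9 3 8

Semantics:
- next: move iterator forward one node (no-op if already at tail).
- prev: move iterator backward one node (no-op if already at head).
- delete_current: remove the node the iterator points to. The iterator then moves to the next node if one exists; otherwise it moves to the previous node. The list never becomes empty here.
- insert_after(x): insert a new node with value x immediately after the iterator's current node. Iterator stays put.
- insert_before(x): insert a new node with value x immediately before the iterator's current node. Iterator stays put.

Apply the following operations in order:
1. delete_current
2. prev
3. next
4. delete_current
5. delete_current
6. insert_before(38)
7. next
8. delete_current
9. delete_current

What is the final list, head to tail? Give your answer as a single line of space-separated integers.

After 1 (delete_current): list=[2, 9, 3, 8] cursor@2
After 2 (prev): list=[2, 9, 3, 8] cursor@2
After 3 (next): list=[2, 9, 3, 8] cursor@9
After 4 (delete_current): list=[2, 3, 8] cursor@3
After 5 (delete_current): list=[2, 8] cursor@8
After 6 (insert_before(38)): list=[2, 38, 8] cursor@8
After 7 (next): list=[2, 38, 8] cursor@8
After 8 (delete_current): list=[2, 38] cursor@38
After 9 (delete_current): list=[2] cursor@2

Answer: 2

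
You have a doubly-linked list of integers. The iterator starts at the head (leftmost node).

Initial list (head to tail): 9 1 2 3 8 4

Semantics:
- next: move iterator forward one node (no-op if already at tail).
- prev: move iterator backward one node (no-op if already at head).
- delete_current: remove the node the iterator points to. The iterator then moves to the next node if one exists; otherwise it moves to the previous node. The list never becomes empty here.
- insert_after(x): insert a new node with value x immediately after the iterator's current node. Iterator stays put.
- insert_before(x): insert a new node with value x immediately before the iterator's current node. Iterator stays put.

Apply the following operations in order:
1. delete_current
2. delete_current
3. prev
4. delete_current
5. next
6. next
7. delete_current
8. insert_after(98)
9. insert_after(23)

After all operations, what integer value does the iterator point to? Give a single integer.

Answer: 8

Derivation:
After 1 (delete_current): list=[1, 2, 3, 8, 4] cursor@1
After 2 (delete_current): list=[2, 3, 8, 4] cursor@2
After 3 (prev): list=[2, 3, 8, 4] cursor@2
After 4 (delete_current): list=[3, 8, 4] cursor@3
After 5 (next): list=[3, 8, 4] cursor@8
After 6 (next): list=[3, 8, 4] cursor@4
After 7 (delete_current): list=[3, 8] cursor@8
After 8 (insert_after(98)): list=[3, 8, 98] cursor@8
After 9 (insert_after(23)): list=[3, 8, 23, 98] cursor@8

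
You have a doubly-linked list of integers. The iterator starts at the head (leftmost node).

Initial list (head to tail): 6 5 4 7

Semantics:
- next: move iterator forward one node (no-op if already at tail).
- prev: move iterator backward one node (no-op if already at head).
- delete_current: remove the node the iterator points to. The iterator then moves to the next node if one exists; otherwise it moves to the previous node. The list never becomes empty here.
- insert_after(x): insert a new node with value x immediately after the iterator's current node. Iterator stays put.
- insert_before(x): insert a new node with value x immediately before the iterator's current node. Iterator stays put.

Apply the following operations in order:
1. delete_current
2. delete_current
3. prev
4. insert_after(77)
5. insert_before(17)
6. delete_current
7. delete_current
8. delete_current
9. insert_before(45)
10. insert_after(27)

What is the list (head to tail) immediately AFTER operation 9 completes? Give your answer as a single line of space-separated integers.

After 1 (delete_current): list=[5, 4, 7] cursor@5
After 2 (delete_current): list=[4, 7] cursor@4
After 3 (prev): list=[4, 7] cursor@4
After 4 (insert_after(77)): list=[4, 77, 7] cursor@4
After 5 (insert_before(17)): list=[17, 4, 77, 7] cursor@4
After 6 (delete_current): list=[17, 77, 7] cursor@77
After 7 (delete_current): list=[17, 7] cursor@7
After 8 (delete_current): list=[17] cursor@17
After 9 (insert_before(45)): list=[45, 17] cursor@17

Answer: 45 17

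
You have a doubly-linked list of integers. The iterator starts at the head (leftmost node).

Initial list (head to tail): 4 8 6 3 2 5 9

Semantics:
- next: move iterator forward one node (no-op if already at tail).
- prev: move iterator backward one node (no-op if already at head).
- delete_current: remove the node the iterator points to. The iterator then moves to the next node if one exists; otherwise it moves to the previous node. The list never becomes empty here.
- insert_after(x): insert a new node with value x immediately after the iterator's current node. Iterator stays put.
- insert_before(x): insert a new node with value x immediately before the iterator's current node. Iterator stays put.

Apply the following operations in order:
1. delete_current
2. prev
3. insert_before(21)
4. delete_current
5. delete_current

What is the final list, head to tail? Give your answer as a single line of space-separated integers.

After 1 (delete_current): list=[8, 6, 3, 2, 5, 9] cursor@8
After 2 (prev): list=[8, 6, 3, 2, 5, 9] cursor@8
After 3 (insert_before(21)): list=[21, 8, 6, 3, 2, 5, 9] cursor@8
After 4 (delete_current): list=[21, 6, 3, 2, 5, 9] cursor@6
After 5 (delete_current): list=[21, 3, 2, 5, 9] cursor@3

Answer: 21 3 2 5 9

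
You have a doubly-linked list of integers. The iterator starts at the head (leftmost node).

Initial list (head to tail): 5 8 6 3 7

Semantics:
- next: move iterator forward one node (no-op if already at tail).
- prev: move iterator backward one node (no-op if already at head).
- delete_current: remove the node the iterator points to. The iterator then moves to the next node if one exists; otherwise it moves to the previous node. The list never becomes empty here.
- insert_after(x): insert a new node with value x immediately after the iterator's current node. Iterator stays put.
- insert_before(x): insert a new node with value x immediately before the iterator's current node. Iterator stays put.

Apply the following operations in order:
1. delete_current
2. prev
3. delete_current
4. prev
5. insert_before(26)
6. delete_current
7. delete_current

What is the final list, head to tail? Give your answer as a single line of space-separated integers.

Answer: 26 7

Derivation:
After 1 (delete_current): list=[8, 6, 3, 7] cursor@8
After 2 (prev): list=[8, 6, 3, 7] cursor@8
After 3 (delete_current): list=[6, 3, 7] cursor@6
After 4 (prev): list=[6, 3, 7] cursor@6
After 5 (insert_before(26)): list=[26, 6, 3, 7] cursor@6
After 6 (delete_current): list=[26, 3, 7] cursor@3
After 7 (delete_current): list=[26, 7] cursor@7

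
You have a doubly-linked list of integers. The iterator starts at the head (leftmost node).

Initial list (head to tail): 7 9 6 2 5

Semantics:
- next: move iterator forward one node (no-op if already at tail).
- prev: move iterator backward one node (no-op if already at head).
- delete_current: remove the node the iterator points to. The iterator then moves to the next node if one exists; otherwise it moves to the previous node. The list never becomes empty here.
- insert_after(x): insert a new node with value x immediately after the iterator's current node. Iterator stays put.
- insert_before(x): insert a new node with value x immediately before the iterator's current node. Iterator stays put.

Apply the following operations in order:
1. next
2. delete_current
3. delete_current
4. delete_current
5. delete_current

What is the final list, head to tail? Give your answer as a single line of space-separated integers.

Answer: 7

Derivation:
After 1 (next): list=[7, 9, 6, 2, 5] cursor@9
After 2 (delete_current): list=[7, 6, 2, 5] cursor@6
After 3 (delete_current): list=[7, 2, 5] cursor@2
After 4 (delete_current): list=[7, 5] cursor@5
After 5 (delete_current): list=[7] cursor@7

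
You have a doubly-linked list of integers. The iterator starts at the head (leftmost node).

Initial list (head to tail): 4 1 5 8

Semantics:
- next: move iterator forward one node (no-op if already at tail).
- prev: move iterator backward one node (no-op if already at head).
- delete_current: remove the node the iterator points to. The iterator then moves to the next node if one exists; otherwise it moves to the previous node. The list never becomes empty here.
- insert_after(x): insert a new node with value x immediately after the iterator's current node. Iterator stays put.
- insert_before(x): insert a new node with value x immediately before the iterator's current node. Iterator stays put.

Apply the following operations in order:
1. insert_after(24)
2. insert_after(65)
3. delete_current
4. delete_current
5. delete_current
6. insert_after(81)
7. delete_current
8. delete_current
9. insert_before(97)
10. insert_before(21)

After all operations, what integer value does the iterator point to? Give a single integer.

After 1 (insert_after(24)): list=[4, 24, 1, 5, 8] cursor@4
After 2 (insert_after(65)): list=[4, 65, 24, 1, 5, 8] cursor@4
After 3 (delete_current): list=[65, 24, 1, 5, 8] cursor@65
After 4 (delete_current): list=[24, 1, 5, 8] cursor@24
After 5 (delete_current): list=[1, 5, 8] cursor@1
After 6 (insert_after(81)): list=[1, 81, 5, 8] cursor@1
After 7 (delete_current): list=[81, 5, 8] cursor@81
After 8 (delete_current): list=[5, 8] cursor@5
After 9 (insert_before(97)): list=[97, 5, 8] cursor@5
After 10 (insert_before(21)): list=[97, 21, 5, 8] cursor@5

Answer: 5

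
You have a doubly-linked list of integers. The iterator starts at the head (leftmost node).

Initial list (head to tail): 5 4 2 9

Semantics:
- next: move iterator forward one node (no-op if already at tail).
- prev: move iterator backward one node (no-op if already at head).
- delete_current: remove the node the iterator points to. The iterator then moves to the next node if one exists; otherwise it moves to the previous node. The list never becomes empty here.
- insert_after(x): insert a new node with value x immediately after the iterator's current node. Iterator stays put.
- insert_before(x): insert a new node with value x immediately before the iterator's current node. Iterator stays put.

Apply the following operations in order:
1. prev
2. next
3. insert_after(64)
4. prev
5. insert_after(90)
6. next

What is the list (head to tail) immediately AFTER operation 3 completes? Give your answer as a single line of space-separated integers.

Answer: 5 4 64 2 9

Derivation:
After 1 (prev): list=[5, 4, 2, 9] cursor@5
After 2 (next): list=[5, 4, 2, 9] cursor@4
After 3 (insert_after(64)): list=[5, 4, 64, 2, 9] cursor@4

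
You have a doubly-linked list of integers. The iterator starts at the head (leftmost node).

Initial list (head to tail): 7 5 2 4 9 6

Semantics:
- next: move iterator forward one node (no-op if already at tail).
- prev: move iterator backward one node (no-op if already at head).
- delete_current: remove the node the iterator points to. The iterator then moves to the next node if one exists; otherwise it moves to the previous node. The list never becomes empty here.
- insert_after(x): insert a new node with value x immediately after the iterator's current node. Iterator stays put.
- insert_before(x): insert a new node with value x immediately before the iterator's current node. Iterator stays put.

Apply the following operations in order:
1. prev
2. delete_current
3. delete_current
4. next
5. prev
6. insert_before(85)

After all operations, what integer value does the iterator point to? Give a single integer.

After 1 (prev): list=[7, 5, 2, 4, 9, 6] cursor@7
After 2 (delete_current): list=[5, 2, 4, 9, 6] cursor@5
After 3 (delete_current): list=[2, 4, 9, 6] cursor@2
After 4 (next): list=[2, 4, 9, 6] cursor@4
After 5 (prev): list=[2, 4, 9, 6] cursor@2
After 6 (insert_before(85)): list=[85, 2, 4, 9, 6] cursor@2

Answer: 2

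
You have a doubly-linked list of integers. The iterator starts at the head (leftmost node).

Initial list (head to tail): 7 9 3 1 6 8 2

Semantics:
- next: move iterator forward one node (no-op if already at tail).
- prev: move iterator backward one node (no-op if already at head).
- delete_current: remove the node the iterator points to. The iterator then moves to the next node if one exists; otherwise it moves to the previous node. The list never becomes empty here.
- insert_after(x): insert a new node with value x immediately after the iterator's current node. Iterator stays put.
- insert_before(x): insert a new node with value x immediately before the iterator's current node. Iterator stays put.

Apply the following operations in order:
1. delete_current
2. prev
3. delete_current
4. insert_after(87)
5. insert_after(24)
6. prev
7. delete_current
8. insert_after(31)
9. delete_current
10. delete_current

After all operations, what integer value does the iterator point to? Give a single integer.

After 1 (delete_current): list=[9, 3, 1, 6, 8, 2] cursor@9
After 2 (prev): list=[9, 3, 1, 6, 8, 2] cursor@9
After 3 (delete_current): list=[3, 1, 6, 8, 2] cursor@3
After 4 (insert_after(87)): list=[3, 87, 1, 6, 8, 2] cursor@3
After 5 (insert_after(24)): list=[3, 24, 87, 1, 6, 8, 2] cursor@3
After 6 (prev): list=[3, 24, 87, 1, 6, 8, 2] cursor@3
After 7 (delete_current): list=[24, 87, 1, 6, 8, 2] cursor@24
After 8 (insert_after(31)): list=[24, 31, 87, 1, 6, 8, 2] cursor@24
After 9 (delete_current): list=[31, 87, 1, 6, 8, 2] cursor@31
After 10 (delete_current): list=[87, 1, 6, 8, 2] cursor@87

Answer: 87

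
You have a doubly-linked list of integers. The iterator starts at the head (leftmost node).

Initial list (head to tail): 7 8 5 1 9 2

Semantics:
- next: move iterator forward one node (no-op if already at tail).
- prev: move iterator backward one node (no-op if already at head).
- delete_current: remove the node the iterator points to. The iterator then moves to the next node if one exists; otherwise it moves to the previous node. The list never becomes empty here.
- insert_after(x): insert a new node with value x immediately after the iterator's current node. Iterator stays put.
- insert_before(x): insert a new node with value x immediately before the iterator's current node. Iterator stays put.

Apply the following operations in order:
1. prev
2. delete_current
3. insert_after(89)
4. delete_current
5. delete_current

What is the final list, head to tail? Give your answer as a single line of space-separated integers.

After 1 (prev): list=[7, 8, 5, 1, 9, 2] cursor@7
After 2 (delete_current): list=[8, 5, 1, 9, 2] cursor@8
After 3 (insert_after(89)): list=[8, 89, 5, 1, 9, 2] cursor@8
After 4 (delete_current): list=[89, 5, 1, 9, 2] cursor@89
After 5 (delete_current): list=[5, 1, 9, 2] cursor@5

Answer: 5 1 9 2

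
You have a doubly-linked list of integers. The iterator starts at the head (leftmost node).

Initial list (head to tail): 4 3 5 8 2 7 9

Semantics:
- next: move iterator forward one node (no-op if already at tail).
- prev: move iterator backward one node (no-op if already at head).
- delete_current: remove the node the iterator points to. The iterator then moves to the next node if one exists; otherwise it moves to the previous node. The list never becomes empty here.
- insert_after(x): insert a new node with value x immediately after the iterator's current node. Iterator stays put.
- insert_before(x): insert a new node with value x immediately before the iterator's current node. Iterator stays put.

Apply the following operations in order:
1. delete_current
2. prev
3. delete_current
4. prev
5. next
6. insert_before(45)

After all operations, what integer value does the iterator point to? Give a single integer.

Answer: 8

Derivation:
After 1 (delete_current): list=[3, 5, 8, 2, 7, 9] cursor@3
After 2 (prev): list=[3, 5, 8, 2, 7, 9] cursor@3
After 3 (delete_current): list=[5, 8, 2, 7, 9] cursor@5
After 4 (prev): list=[5, 8, 2, 7, 9] cursor@5
After 5 (next): list=[5, 8, 2, 7, 9] cursor@8
After 6 (insert_before(45)): list=[5, 45, 8, 2, 7, 9] cursor@8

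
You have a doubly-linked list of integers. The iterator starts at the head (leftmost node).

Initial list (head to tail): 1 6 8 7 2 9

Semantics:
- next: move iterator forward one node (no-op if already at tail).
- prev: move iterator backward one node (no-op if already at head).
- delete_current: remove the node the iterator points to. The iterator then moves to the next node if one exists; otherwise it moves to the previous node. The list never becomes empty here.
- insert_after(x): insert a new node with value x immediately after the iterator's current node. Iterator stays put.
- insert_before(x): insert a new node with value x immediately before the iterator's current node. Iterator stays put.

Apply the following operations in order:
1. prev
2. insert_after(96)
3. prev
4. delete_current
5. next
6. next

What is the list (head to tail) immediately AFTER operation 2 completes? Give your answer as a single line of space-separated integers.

After 1 (prev): list=[1, 6, 8, 7, 2, 9] cursor@1
After 2 (insert_after(96)): list=[1, 96, 6, 8, 7, 2, 9] cursor@1

Answer: 1 96 6 8 7 2 9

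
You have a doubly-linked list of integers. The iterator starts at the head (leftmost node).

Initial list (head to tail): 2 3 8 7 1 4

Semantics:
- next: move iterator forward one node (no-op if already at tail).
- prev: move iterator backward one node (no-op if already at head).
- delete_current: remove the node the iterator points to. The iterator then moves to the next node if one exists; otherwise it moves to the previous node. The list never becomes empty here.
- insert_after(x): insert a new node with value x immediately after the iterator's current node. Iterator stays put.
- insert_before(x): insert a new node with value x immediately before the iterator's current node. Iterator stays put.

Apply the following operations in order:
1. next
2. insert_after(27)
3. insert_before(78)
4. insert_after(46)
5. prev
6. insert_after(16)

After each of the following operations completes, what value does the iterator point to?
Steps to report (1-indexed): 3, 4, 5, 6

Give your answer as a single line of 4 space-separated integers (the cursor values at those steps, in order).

Answer: 3 3 78 78

Derivation:
After 1 (next): list=[2, 3, 8, 7, 1, 4] cursor@3
After 2 (insert_after(27)): list=[2, 3, 27, 8, 7, 1, 4] cursor@3
After 3 (insert_before(78)): list=[2, 78, 3, 27, 8, 7, 1, 4] cursor@3
After 4 (insert_after(46)): list=[2, 78, 3, 46, 27, 8, 7, 1, 4] cursor@3
After 5 (prev): list=[2, 78, 3, 46, 27, 8, 7, 1, 4] cursor@78
After 6 (insert_after(16)): list=[2, 78, 16, 3, 46, 27, 8, 7, 1, 4] cursor@78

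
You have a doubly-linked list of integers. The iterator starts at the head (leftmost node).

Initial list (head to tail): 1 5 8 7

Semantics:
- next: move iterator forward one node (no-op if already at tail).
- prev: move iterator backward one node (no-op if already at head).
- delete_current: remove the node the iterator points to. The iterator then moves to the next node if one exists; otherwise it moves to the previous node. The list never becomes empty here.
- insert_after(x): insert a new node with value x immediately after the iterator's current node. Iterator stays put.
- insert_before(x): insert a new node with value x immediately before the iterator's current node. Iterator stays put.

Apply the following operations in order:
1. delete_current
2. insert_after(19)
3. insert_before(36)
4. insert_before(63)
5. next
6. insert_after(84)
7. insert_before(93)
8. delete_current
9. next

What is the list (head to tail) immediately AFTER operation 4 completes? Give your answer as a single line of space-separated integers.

After 1 (delete_current): list=[5, 8, 7] cursor@5
After 2 (insert_after(19)): list=[5, 19, 8, 7] cursor@5
After 3 (insert_before(36)): list=[36, 5, 19, 8, 7] cursor@5
After 4 (insert_before(63)): list=[36, 63, 5, 19, 8, 7] cursor@5

Answer: 36 63 5 19 8 7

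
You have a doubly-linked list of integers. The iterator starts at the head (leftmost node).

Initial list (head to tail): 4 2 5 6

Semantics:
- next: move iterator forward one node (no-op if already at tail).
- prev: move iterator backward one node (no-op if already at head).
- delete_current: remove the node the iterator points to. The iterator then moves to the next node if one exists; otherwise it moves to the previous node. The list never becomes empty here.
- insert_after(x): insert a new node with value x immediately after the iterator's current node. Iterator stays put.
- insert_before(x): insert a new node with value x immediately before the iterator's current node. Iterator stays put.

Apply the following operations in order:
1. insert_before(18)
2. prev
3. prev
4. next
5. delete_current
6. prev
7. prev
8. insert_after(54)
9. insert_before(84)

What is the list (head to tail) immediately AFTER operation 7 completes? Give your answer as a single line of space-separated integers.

After 1 (insert_before(18)): list=[18, 4, 2, 5, 6] cursor@4
After 2 (prev): list=[18, 4, 2, 5, 6] cursor@18
After 3 (prev): list=[18, 4, 2, 5, 6] cursor@18
After 4 (next): list=[18, 4, 2, 5, 6] cursor@4
After 5 (delete_current): list=[18, 2, 5, 6] cursor@2
After 6 (prev): list=[18, 2, 5, 6] cursor@18
After 7 (prev): list=[18, 2, 5, 6] cursor@18

Answer: 18 2 5 6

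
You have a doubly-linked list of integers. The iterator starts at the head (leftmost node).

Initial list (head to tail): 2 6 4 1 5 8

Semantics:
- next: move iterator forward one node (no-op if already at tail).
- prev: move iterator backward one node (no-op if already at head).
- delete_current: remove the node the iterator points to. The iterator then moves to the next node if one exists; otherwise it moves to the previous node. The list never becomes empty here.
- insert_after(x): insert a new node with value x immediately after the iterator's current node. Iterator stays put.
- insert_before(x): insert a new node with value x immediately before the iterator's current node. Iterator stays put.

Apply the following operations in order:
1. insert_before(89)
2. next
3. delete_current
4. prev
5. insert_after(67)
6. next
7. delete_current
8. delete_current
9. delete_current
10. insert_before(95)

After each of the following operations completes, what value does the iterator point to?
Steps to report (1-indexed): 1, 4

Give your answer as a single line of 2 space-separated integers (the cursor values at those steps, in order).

After 1 (insert_before(89)): list=[89, 2, 6, 4, 1, 5, 8] cursor@2
After 2 (next): list=[89, 2, 6, 4, 1, 5, 8] cursor@6
After 3 (delete_current): list=[89, 2, 4, 1, 5, 8] cursor@4
After 4 (prev): list=[89, 2, 4, 1, 5, 8] cursor@2
After 5 (insert_after(67)): list=[89, 2, 67, 4, 1, 5, 8] cursor@2
After 6 (next): list=[89, 2, 67, 4, 1, 5, 8] cursor@67
After 7 (delete_current): list=[89, 2, 4, 1, 5, 8] cursor@4
After 8 (delete_current): list=[89, 2, 1, 5, 8] cursor@1
After 9 (delete_current): list=[89, 2, 5, 8] cursor@5
After 10 (insert_before(95)): list=[89, 2, 95, 5, 8] cursor@5

Answer: 2 2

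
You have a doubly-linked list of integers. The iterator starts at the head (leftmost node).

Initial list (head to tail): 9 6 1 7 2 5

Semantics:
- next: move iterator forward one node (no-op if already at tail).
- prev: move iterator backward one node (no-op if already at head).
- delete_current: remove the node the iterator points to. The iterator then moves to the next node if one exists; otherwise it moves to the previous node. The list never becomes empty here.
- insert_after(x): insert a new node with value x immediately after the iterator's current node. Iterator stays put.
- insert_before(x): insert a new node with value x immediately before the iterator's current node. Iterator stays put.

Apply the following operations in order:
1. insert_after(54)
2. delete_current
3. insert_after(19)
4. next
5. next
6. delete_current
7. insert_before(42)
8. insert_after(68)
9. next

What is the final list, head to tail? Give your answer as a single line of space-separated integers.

Answer: 54 19 42 1 68 7 2 5

Derivation:
After 1 (insert_after(54)): list=[9, 54, 6, 1, 7, 2, 5] cursor@9
After 2 (delete_current): list=[54, 6, 1, 7, 2, 5] cursor@54
After 3 (insert_after(19)): list=[54, 19, 6, 1, 7, 2, 5] cursor@54
After 4 (next): list=[54, 19, 6, 1, 7, 2, 5] cursor@19
After 5 (next): list=[54, 19, 6, 1, 7, 2, 5] cursor@6
After 6 (delete_current): list=[54, 19, 1, 7, 2, 5] cursor@1
After 7 (insert_before(42)): list=[54, 19, 42, 1, 7, 2, 5] cursor@1
After 8 (insert_after(68)): list=[54, 19, 42, 1, 68, 7, 2, 5] cursor@1
After 9 (next): list=[54, 19, 42, 1, 68, 7, 2, 5] cursor@68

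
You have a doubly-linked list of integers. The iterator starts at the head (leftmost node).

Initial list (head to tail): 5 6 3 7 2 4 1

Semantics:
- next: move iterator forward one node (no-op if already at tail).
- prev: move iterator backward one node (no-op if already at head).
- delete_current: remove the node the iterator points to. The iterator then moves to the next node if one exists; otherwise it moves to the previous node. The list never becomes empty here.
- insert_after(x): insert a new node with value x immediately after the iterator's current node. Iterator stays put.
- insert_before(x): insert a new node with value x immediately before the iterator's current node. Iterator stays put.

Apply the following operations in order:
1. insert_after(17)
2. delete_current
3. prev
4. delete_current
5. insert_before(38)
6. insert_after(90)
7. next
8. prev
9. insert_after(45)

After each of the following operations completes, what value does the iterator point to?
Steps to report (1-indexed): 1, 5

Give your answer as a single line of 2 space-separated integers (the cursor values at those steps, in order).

After 1 (insert_after(17)): list=[5, 17, 6, 3, 7, 2, 4, 1] cursor@5
After 2 (delete_current): list=[17, 6, 3, 7, 2, 4, 1] cursor@17
After 3 (prev): list=[17, 6, 3, 7, 2, 4, 1] cursor@17
After 4 (delete_current): list=[6, 3, 7, 2, 4, 1] cursor@6
After 5 (insert_before(38)): list=[38, 6, 3, 7, 2, 4, 1] cursor@6
After 6 (insert_after(90)): list=[38, 6, 90, 3, 7, 2, 4, 1] cursor@6
After 7 (next): list=[38, 6, 90, 3, 7, 2, 4, 1] cursor@90
After 8 (prev): list=[38, 6, 90, 3, 7, 2, 4, 1] cursor@6
After 9 (insert_after(45)): list=[38, 6, 45, 90, 3, 7, 2, 4, 1] cursor@6

Answer: 5 6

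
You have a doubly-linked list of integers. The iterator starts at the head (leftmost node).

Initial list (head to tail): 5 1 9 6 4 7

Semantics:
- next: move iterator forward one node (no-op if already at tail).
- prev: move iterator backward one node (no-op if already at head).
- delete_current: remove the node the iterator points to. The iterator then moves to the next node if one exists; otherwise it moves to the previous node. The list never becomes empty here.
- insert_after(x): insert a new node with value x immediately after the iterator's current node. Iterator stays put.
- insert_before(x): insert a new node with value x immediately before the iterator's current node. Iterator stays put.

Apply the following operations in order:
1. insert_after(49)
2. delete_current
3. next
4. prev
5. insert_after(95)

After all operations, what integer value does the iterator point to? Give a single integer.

Answer: 49

Derivation:
After 1 (insert_after(49)): list=[5, 49, 1, 9, 6, 4, 7] cursor@5
After 2 (delete_current): list=[49, 1, 9, 6, 4, 7] cursor@49
After 3 (next): list=[49, 1, 9, 6, 4, 7] cursor@1
After 4 (prev): list=[49, 1, 9, 6, 4, 7] cursor@49
After 5 (insert_after(95)): list=[49, 95, 1, 9, 6, 4, 7] cursor@49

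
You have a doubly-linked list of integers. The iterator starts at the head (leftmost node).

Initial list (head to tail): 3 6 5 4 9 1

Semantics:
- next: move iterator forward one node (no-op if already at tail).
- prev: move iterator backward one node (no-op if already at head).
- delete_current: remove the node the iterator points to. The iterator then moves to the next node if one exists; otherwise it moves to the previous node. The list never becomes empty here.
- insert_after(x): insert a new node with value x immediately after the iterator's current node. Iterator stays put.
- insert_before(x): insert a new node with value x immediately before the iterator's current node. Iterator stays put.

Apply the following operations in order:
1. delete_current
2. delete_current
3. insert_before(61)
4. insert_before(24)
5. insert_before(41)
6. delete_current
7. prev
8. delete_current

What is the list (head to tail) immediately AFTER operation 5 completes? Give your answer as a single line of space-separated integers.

Answer: 61 24 41 5 4 9 1

Derivation:
After 1 (delete_current): list=[6, 5, 4, 9, 1] cursor@6
After 2 (delete_current): list=[5, 4, 9, 1] cursor@5
After 3 (insert_before(61)): list=[61, 5, 4, 9, 1] cursor@5
After 4 (insert_before(24)): list=[61, 24, 5, 4, 9, 1] cursor@5
After 5 (insert_before(41)): list=[61, 24, 41, 5, 4, 9, 1] cursor@5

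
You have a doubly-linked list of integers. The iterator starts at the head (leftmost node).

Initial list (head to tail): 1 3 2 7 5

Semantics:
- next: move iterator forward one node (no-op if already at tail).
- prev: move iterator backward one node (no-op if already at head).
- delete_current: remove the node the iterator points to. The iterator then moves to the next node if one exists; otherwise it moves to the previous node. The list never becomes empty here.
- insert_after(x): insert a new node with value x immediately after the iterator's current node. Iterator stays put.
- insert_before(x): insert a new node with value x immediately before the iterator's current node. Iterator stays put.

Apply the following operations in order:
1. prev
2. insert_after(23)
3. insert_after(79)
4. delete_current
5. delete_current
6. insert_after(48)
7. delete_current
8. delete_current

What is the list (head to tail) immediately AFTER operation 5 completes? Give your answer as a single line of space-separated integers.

Answer: 23 3 2 7 5

Derivation:
After 1 (prev): list=[1, 3, 2, 7, 5] cursor@1
After 2 (insert_after(23)): list=[1, 23, 3, 2, 7, 5] cursor@1
After 3 (insert_after(79)): list=[1, 79, 23, 3, 2, 7, 5] cursor@1
After 4 (delete_current): list=[79, 23, 3, 2, 7, 5] cursor@79
After 5 (delete_current): list=[23, 3, 2, 7, 5] cursor@23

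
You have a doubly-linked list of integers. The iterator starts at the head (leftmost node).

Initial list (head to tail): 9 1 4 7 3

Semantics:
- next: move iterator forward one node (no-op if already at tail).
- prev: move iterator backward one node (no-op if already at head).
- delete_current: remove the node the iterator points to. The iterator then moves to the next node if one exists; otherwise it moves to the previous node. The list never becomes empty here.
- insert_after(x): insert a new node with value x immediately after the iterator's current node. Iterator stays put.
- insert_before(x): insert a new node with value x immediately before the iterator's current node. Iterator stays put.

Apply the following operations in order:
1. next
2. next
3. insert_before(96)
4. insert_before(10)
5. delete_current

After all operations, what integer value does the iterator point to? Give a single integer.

Answer: 7

Derivation:
After 1 (next): list=[9, 1, 4, 7, 3] cursor@1
After 2 (next): list=[9, 1, 4, 7, 3] cursor@4
After 3 (insert_before(96)): list=[9, 1, 96, 4, 7, 3] cursor@4
After 4 (insert_before(10)): list=[9, 1, 96, 10, 4, 7, 3] cursor@4
After 5 (delete_current): list=[9, 1, 96, 10, 7, 3] cursor@7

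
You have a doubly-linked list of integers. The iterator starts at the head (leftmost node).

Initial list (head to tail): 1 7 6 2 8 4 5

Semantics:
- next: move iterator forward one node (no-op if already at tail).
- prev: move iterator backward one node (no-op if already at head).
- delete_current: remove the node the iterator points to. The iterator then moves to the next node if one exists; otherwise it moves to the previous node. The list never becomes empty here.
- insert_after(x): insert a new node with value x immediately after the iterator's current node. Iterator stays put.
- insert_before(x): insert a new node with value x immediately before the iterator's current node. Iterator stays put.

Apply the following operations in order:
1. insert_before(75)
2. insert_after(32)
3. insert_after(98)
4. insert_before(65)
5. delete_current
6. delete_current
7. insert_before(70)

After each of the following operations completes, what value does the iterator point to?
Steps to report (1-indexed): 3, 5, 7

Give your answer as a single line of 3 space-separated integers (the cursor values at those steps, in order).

After 1 (insert_before(75)): list=[75, 1, 7, 6, 2, 8, 4, 5] cursor@1
After 2 (insert_after(32)): list=[75, 1, 32, 7, 6, 2, 8, 4, 5] cursor@1
After 3 (insert_after(98)): list=[75, 1, 98, 32, 7, 6, 2, 8, 4, 5] cursor@1
After 4 (insert_before(65)): list=[75, 65, 1, 98, 32, 7, 6, 2, 8, 4, 5] cursor@1
After 5 (delete_current): list=[75, 65, 98, 32, 7, 6, 2, 8, 4, 5] cursor@98
After 6 (delete_current): list=[75, 65, 32, 7, 6, 2, 8, 4, 5] cursor@32
After 7 (insert_before(70)): list=[75, 65, 70, 32, 7, 6, 2, 8, 4, 5] cursor@32

Answer: 1 98 32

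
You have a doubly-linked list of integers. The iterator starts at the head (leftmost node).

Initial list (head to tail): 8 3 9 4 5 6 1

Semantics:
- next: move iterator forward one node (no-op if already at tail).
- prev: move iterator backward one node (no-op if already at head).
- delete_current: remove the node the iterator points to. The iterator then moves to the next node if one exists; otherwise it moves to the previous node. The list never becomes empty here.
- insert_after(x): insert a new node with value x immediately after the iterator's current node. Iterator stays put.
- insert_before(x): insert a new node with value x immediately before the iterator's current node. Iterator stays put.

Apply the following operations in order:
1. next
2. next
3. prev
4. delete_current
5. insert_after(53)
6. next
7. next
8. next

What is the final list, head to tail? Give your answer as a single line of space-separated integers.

Answer: 8 9 53 4 5 6 1

Derivation:
After 1 (next): list=[8, 3, 9, 4, 5, 6, 1] cursor@3
After 2 (next): list=[8, 3, 9, 4, 5, 6, 1] cursor@9
After 3 (prev): list=[8, 3, 9, 4, 5, 6, 1] cursor@3
After 4 (delete_current): list=[8, 9, 4, 5, 6, 1] cursor@9
After 5 (insert_after(53)): list=[8, 9, 53, 4, 5, 6, 1] cursor@9
After 6 (next): list=[8, 9, 53, 4, 5, 6, 1] cursor@53
After 7 (next): list=[8, 9, 53, 4, 5, 6, 1] cursor@4
After 8 (next): list=[8, 9, 53, 4, 5, 6, 1] cursor@5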